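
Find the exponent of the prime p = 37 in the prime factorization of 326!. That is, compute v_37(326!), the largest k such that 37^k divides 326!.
v_37(326!) = 8

Legendre's formula: v_p(n!) = Σ_{k ≥ 1} ⌊n / p^k⌋. For p = 37, n = 326, the terms are:
  ⌊326/37^1⌋ = ⌊326/37⌋ = 8
(the next term ⌊326/37^2⌋ = 0, terminating the sum). Summing: v_37(326!) = 8 = 8.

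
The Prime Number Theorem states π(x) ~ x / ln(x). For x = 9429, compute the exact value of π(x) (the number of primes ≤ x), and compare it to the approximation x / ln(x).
π(9429) = 1166;  x/ln(x) ≈ 1030.32;  relative error ≈ 11.64%.

Directly count primes up to 9429: π(9429) = 1166. The PNT approximation gives 9429/ln(9429) ≈ 9429/9.15155 ≈ 1030.32. Relative error (π(x) − x/ln(x)) / π(x) ≈ 11.64%; the approximation is known to undercount slightly (Li(x) is a better estimate).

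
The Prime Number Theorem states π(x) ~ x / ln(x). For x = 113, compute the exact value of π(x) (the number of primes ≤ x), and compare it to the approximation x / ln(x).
π(113) = 30;  x/ln(x) ≈ 23.90;  relative error ≈ 20.32%.

Directly count primes up to 113: π(113) = 30. The PNT approximation gives 113/ln(113) ≈ 113/4.72739 ≈ 23.90. Relative error (π(x) − x/ln(x)) / π(x) ≈ 20.32%; the approximation is known to undercount slightly (Li(x) is a better estimate).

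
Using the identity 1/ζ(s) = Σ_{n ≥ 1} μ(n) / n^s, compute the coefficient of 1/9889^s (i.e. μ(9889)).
μ(9889) = -1

Factor n = 9889 = 11 · 29 · 31. μ(n) = 0 if any exponent ≥ 2 (not squarefree); otherwise μ(n) = (−1)^{ω(n)} where ω(n) is the number of distinct prime factors. Applying: μ(9889) = -1.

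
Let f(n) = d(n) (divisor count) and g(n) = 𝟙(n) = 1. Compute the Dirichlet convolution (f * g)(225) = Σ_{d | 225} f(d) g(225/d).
(d * 𝟙)(225) = 36

Divisors of 225: [1, 3, 5, 9, 15, 25, 45, 75, 225]. For each d | 225:
  d = 1: d(1) · 𝟙(225/1) = 1 · 1 = 1
  d = 3: d(3) · 𝟙(225/3) = 2 · 1 = 2
  d = 5: d(5) · 𝟙(225/5) = 2 · 1 = 2
  d = 9: d(9) · 𝟙(225/9) = 3 · 1 = 3
  d = 15: d(15) · 𝟙(225/15) = 4 · 1 = 4
  d = 25: d(25) · 𝟙(225/25) = 3 · 1 = 3
  d = 45: d(45) · 𝟙(225/45) = 6 · 1 = 6
  d = 75: d(75) · 𝟙(225/75) = 6 · 1 = 6
  d = 225: d(225) · 𝟙(225/225) = 9 · 1 = 9
Summing: (d * 𝟙)(225) = 1 + 2 + 2 + 3 + 4 + 3 + 6 + 6 + 9 = 36.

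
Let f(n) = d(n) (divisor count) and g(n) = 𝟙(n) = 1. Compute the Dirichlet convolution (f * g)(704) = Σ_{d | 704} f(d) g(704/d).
(d * 𝟙)(704) = 84

Divisors of 704: [1, 2, 4, 8, 11, 16, 22, 32, 44, 64, 88, 176, 352, 704]. For each d | 704:
  d = 1: d(1) · 𝟙(704/1) = 1 · 1 = 1
  d = 2: d(2) · 𝟙(704/2) = 2 · 1 = 2
  d = 4: d(4) · 𝟙(704/4) = 3 · 1 = 3
  d = 8: d(8) · 𝟙(704/8) = 4 · 1 = 4
  d = 11: d(11) · 𝟙(704/11) = 2 · 1 = 2
  d = 16: d(16) · 𝟙(704/16) = 5 · 1 = 5
  d = 22: d(22) · 𝟙(704/22) = 4 · 1 = 4
  d = 32: d(32) · 𝟙(704/32) = 6 · 1 = 6
  d = 44: d(44) · 𝟙(704/44) = 6 · 1 = 6
  d = 64: d(64) · 𝟙(704/64) = 7 · 1 = 7
  d = 88: d(88) · 𝟙(704/88) = 8 · 1 = 8
  d = 176: d(176) · 𝟙(704/176) = 10 · 1 = 10
  d = 352: d(352) · 𝟙(704/352) = 12 · 1 = 12
  d = 704: d(704) · 𝟙(704/704) = 14 · 1 = 14
Summing: (d * 𝟙)(704) = 1 + 2 + 3 + 4 + 2 + 5 + 4 + 6 + 6 + 7 + 8 + 10 + 12 + 14 = 84.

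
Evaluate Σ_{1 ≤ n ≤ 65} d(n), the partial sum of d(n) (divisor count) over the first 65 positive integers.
Σ_{n ≤ 65} d(n) = 284

Compute d(n) for each 1 ≤ n ≤ 65: d(1) = 1, d(2) = 2, d(3) = 2, d(4) = 3, d(5) = 2, d(6) = 4, d(7) = 2, d(8) = 4, d(9) = 3, d(10) = 4, d(11) = 2, d(12) = 6, d(13) = 2, d(14) = 4, d(15) = 4, d(16) = 5, d(17) = 2, d(18) = 6, d(19) = 2, d(20) = 6, d(21) = 4, d(22) = 4, d(23) = 2, d(24) = 8, d(25) = 3, d(26) = 4, d(27) = 4, d(28) = 6, d(29) = 2, d(30) = 8, d(31) = 2, d(32) = 6, d(33) = 4, d(34) = 4, d(35) = 4, d(36) = 9, d(37) = 2, d(38) = 4, d(39) = 4, d(40) = 8, d(41) = 2, d(42) = 8, d(43) = 2, d(44) = 6, d(45) = 6, d(46) = 4, d(47) = 2, d(48) = 10, d(49) = 3, d(50) = 6, d(51) = 4, d(52) = 6, d(53) = 2, d(54) = 8, d(55) = 4, d(56) = 8, d(57) = 4, d(58) = 4, d(59) = 2, d(60) = 12, d(61) = 2, d(62) = 4, d(63) = 6, d(64) = 7, d(65) = 4. Summing all 65 values: 284. (Dirichlet's divisor formula: Σ_{n ≤ x} d(n) = x ln(x) + (2γ − 1) x + O(√x). For x = 65, the asymptotic estimate is ≈ 281.37.)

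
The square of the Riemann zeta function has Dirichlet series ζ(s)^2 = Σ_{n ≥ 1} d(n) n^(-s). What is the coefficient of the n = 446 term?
d(446) = 4

ζ(s)^2 = (Σ 1/m^s)(Σ 1/k^s). The coefficient of 1/n^s in the product is the number of ordered pairs (m, k) with mk = n, which equals d(n). For n = 446, divisors are [1, 2, 223, 446], so d(446) = 4.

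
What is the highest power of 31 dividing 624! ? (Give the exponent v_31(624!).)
v_31(624!) = 20

Legendre's formula: v_p(n!) = Σ_{k ≥ 1} ⌊n / p^k⌋. For p = 31, n = 624, the terms are:
  ⌊624/31^1⌋ = ⌊624/31⌋ = 20
(the next term ⌊624/31^2⌋ = 0, terminating the sum). Summing: v_31(624!) = 20 = 20.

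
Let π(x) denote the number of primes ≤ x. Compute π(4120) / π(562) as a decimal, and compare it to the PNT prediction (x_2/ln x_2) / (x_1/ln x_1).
π(4120)/π(562) = 566/102 ≈ 5.5490;  PNT prediction ≈ 5.5764.

π(562) = 102 and π(4120) = 566, so π(4120)/π(562) ≈ 5.5490. The PNT-predicted ratio is (4120/ln(4120)) / (562/ln(562)) ≈ 5.5764. The two agree to within a few percent, as expected.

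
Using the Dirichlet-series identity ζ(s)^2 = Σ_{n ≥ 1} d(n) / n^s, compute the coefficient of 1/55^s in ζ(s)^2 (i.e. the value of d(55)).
d(55) = 4

ζ(s)^2 = (Σ 1/m^s)(Σ 1/k^s). The coefficient of 1/n^s in the product is the number of ordered pairs (m, k) with mk = n, which equals d(n). For n = 55, divisors are [1, 5, 11, 55], so d(55) = 4.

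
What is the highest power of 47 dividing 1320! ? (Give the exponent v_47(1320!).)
v_47(1320!) = 28

Legendre's formula: v_p(n!) = Σ_{k ≥ 1} ⌊n / p^k⌋. For p = 47, n = 1320, the terms are:
  ⌊1320/47^1⌋ = ⌊1320/47⌋ = 28
(the next term ⌊1320/47^2⌋ = 0, terminating the sum). Summing: v_47(1320!) = 28 = 28.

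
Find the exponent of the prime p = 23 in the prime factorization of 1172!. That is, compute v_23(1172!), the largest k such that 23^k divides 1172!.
v_23(1172!) = 52

Legendre's formula: v_p(n!) = Σ_{k ≥ 1} ⌊n / p^k⌋. For p = 23, n = 1172, the terms are:
  ⌊1172/23^1⌋ = ⌊1172/23⌋ = 50
  ⌊1172/23^2⌋ = ⌊1172/529⌋ = 2
(the next term ⌊1172/23^3⌋ = 0, terminating the sum). Summing: v_23(1172!) = 50 + 2 = 52.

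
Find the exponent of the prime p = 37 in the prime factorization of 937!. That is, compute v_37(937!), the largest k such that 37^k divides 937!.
v_37(937!) = 25

Legendre's formula: v_p(n!) = Σ_{k ≥ 1} ⌊n / p^k⌋. For p = 37, n = 937, the terms are:
  ⌊937/37^1⌋ = ⌊937/37⌋ = 25
(the next term ⌊937/37^2⌋ = 0, terminating the sum). Summing: v_37(937!) = 25 = 25.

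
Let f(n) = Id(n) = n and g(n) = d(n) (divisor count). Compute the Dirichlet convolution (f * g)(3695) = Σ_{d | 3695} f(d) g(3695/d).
(Id * d)(3695) = 5187

Divisors of 3695: [1, 5, 739, 3695]. For each d | 3695:
  d = 1: Id(1) · d(3695/1) = 1 · 4 = 4
  d = 5: Id(5) · d(3695/5) = 5 · 2 = 10
  d = 739: Id(739) · d(3695/739) = 739 · 2 = 1478
  d = 3695: Id(3695) · d(3695/3695) = 3695 · 1 = 3695
Summing: (Id * d)(3695) = 4 + 10 + 1478 + 3695 = 5187.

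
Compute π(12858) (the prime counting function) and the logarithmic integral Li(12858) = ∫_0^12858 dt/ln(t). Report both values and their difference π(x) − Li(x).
π(12858) = 1532;  Li(12858) ≈ 1552.11;  π(x) − Li(x) ≈ -20.11.

Direct count of primes ≤ 12858 gives π(12858) = 1532. Numerical evaluation of the logarithmic integral gives Li(12858) ≈ 1552.11. The difference π(x) − Li(x) ≈ -20.11 is typically negative for small/moderate x (Li(x) overestimates), though Littlewood's theorem shows this sign changes infinitely often.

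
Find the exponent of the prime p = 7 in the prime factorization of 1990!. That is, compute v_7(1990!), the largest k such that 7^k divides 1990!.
v_7(1990!) = 329

Legendre's formula: v_p(n!) = Σ_{k ≥ 1} ⌊n / p^k⌋. For p = 7, n = 1990, the terms are:
  ⌊1990/7^1⌋ = ⌊1990/7⌋ = 284
  ⌊1990/7^2⌋ = ⌊1990/49⌋ = 40
  ⌊1990/7^3⌋ = ⌊1990/343⌋ = 5
(the next term ⌊1990/7^4⌋ = 0, terminating the sum). Summing: v_7(1990!) = 284 + 40 + 5 = 329.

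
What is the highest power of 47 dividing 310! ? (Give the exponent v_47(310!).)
v_47(310!) = 6

Legendre's formula: v_p(n!) = Σ_{k ≥ 1} ⌊n / p^k⌋. For p = 47, n = 310, the terms are:
  ⌊310/47^1⌋ = ⌊310/47⌋ = 6
(the next term ⌊310/47^2⌋ = 0, terminating the sum). Summing: v_47(310!) = 6 = 6.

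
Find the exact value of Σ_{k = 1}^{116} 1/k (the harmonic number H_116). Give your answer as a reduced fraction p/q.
H_116 = 92723052988307480317436790993517488799788772043569/17379782769567790172972927968296006432665936992320

Direct summation: H_116 = 1 + 1/2 + ... + 1/116. The least common denominator is lcm(1, ..., 116) = 955888052326228459513511038256280353796626534577600; over this denominator the numerator is 955888052326228459513511038256280353796626534577600 + 477944026163114229756755519128140176898313267288800 + 318629350775409486504503679418760117932208844859200 + 238972013081557114878377759564070088449156633644400 + 191177610465245691902702207651256070759325306915520 + 159314675387704743252251839709380058966104422429600 + 136555436046604065644787291179468621970946647796800 + 119486006540778557439188879782035044224578316822200 + 106209783591803162168167893139586705977402948286400 + 95588805232622845951351103825628035379662653457760 + 86898913847838950864864639841480032163329684961600 + 79657337693852371626125919854690029483052211214800 + 73529850178940650731808541404329257984355887275200 + 68277718023302032822393645589734310985473323898400 + 63725870155081897300900735883752023586441768971840 + 59743003270389278719594439891017522112289158411100 + 56228708960366379971383002250369432576272149092800 + 53104891795901581084083946569793352988701474143200 + 50309897490854129448079528329277913357717186030400 + 47794402616311422975675551912814017689831326728880 + 45518478682201355214929097059822873990315549265600 + 43449456923919475432432319920740016081664842480800 + 41560350101140367804935262532881754512896805851200 + 39828668846926185813062959927345014741526105607400 + 38235522093049138380540441530251214151865061383104 + 36764925089470325365904270702164628992177943637600 + 35403261197267720722722631046528901992467649428800 + 34138859011651016411196822794867155492736661949200 + 32961656976766498603914173732975184613676777054400 + 31862935077540948650450367941876011793220884485920 + 30835098462136401919790678653428398509568597889600 + 29871501635194639359797219945508761056144579205550 + 28966304615946316954954879947160010721109894987200 + 28114354480183189985691501125184716288136074546400 + 27311087209320813128957458235893724394189329559360 + 26552445897950790542041973284896676494350737071600 + 25834812225033201608473271304223793345854771204800 + 25154948745427064724039764164638956678858593015200 + 24509950059646883577269513801443085994785295758400 + 23897201308155711487837775956407008844915663364440 + 23314342739664108768622220445275130580405525233600 + 22759239341100677607464548529911436995157774632800 + 22229954705261126965430489261773961716200617083200 + 21724728461959737716216159960370008040832421240400 + 21241956718360632433633578627917341195480589657280 + 20780175050570183902467631266440877256448402925600 + 20338043666515499138585341239495326676523968820800 + 19914334423463092906531479963672507370763052803700 + 19507919435229152234969613025638374567278092542400 + 19117761046524569190270220765125607075932530691552 + 18742902986788793323794334083456477525424049697600 + 18382462544735162682952135351082314496088971818800 + 18035623628796763387047378080307176486728802539200 + 17701630598633860361361315523264450996233824714400 + 17379782769567790172972927968296006432665936992320 + 17069429505825508205598411397433577746368330974600 + 16769965830284709816026509443092637785905728676800 + 16480828488383249301957086866487592306838388527200 + 16201492412308956940906966750106446674519093806400 + 15931467538770474325225183970938005896610442242960 + 15670295939774237041205098987807874652403713681600 + 15417549231068200959895339326714199254784298944800 + 15172826227400451738309699019940957996771849755200 + 14935750817597319679898609972754380528072289602775 + 14705970035788130146361708280865851596871177455040 + 14483152307973158477477439973580005360554947493600 + 14266985855615350141992702063526572444725769172800 + 14057177240091594992845750562592358144068037273200 + 13853450033713455934978420844293918170965601950400 + 13655543604660406564478729117946862197094664779680 + 13463212004594767035401563919102540194318683585600 + 13276222948975395271020986642448338247175368535800 + 13094356881181211774157685455565484298583925131200 + 12917406112516600804236635652111896672927385602400 + 12745174031016379460180147176750404717288353794368 + 12577474372713532362019882082319478339429296507600 + 12414130549691278694980662834497147451904240708800 + 12254975029823441788634756900721542997392647879200 + 12099848763623145057133051117168105744261095374400 + 11948600654077855743918887978203504422457831682220 + 11801087065755906907574210348842967330822549809600 + 11657171369832054384311110222637565290202762616800 + 11516723522002752524259169135617835587911163067200 + 11379619670550338803732274264955718497578887316400 + 11245741792073275994276600450073886515254429818560 + 11114977352630563482715244630886980858100308541600 + 10987218992255499534638057910991728204558925684800 + 10862364230979868858108079980185004020416210620200 + 10740315194676724264196753238834610716816028478400 + 10620978359180316216816789313958670597740294828640 + 10504264311277235818829791629189893997765126753600 + 10390087525285091951233815633220438628224201462800 + 10278366154045467306596892884476132836522865963200 + 10169021833257749569292670619747663338261984410400 + 10061979498170825889615905665855582671543437206080 + 9957167211731546453265739981836253685381526401850 + 9854516003363179994984649878930725296872438500800 + 9753959717614576117484806512819187283639046271200 + 9655434871982105651651626649053336907036631662400 + 9558880523262284595135110382562803537966265345776 + 9464238141843846133797138992636439146501252817600 + 9371451493394396661897167041728238762712024848800 + 9280466527439111257412728526760003434918704219200 + 9191231272367581341476067675541157248044485909400 + 9103695736440271042985819411964574798063109853120 + 9017811814398381693523689040153588243364401269600 + 8933533199310546350593561105198881811183425556800 + 8850815299316930180680657761632225498116912357200 + 8769615158956224399206523286754865631161711326400 + 8689891384783895086486463984148003216332968496160 + 8611604075011067202824423768074597781951590401600 + 8534714752912754102799205698716788873184165487300 + 8459186303771933270031071135011330564571916235200 + 8384982915142354908013254721546318892952864338400 + 8312070020228073560987052506576350902579361170240 + 8240414244191624650978543433243796153419194263600 = 5099767914356911417459023504643461883988382462396295, so H_116 = 5099767914356911417459023504643461883988382462396295/955888052326228459513511038256280353796626534577600; reducing by gcd(5099767914356911417459023504643461883988382462396295, 955888052326228459513511038256280353796626534577600) = 55 gives 92723052988307480317436790993517488799788772043569/17379782769567790172972927968296006432665936992320 ≈ 5.33511. (The PNT-adjacent estimate ln(116) + γ ≈ 5.33081 matches within O(1/n).)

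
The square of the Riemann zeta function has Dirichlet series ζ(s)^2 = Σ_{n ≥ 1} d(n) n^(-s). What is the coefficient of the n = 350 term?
d(350) = 12

ζ(s)^2 = (Σ 1/m^s)(Σ 1/k^s). The coefficient of 1/n^s in the product is the number of ordered pairs (m, k) with mk = n, which equals d(n). For n = 350, divisors are [1, 2, 5, 7, 10, 14, 25, 35, 50, 70, 175, 350], so d(350) = 12.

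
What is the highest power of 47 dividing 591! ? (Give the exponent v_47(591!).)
v_47(591!) = 12

Legendre's formula: v_p(n!) = Σ_{k ≥ 1} ⌊n / p^k⌋. For p = 47, n = 591, the terms are:
  ⌊591/47^1⌋ = ⌊591/47⌋ = 12
(the next term ⌊591/47^2⌋ = 0, terminating the sum). Summing: v_47(591!) = 12 = 12.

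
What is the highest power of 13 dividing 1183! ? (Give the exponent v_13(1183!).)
v_13(1183!) = 98

Legendre's formula: v_p(n!) = Σ_{k ≥ 1} ⌊n / p^k⌋. For p = 13, n = 1183, the terms are:
  ⌊1183/13^1⌋ = ⌊1183/13⌋ = 91
  ⌊1183/13^2⌋ = ⌊1183/169⌋ = 7
(the next term ⌊1183/13^3⌋ = 0, terminating the sum). Summing: v_13(1183!) = 91 + 7 = 98.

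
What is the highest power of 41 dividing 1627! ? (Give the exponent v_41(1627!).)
v_41(1627!) = 39

Legendre's formula: v_p(n!) = Σ_{k ≥ 1} ⌊n / p^k⌋. For p = 41, n = 1627, the terms are:
  ⌊1627/41^1⌋ = ⌊1627/41⌋ = 39
(the next term ⌊1627/41^2⌋ = 0, terminating the sum). Summing: v_41(1627!) = 39 = 39.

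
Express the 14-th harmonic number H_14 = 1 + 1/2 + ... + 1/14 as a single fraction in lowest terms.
H_14 = 1171733/360360

Direct summation: H_14 = 1 + 1/2 + ... + 1/14. The least common denominator is lcm(1, ..., 14) = 360360; over this denominator the numerator is 360360 + 180180 + 120120 + 90090 + 72072 + 60060 + 51480 + 45045 + 40040 + 36036 + 32760 + 30030 + 27720 + 25740 = 1171733, so H_14 = 1171733/360360 (already in lowest terms) ≈ 3.25156. (The PNT-adjacent estimate ln(14) + γ ≈ 3.21627 matches within O(1/n).)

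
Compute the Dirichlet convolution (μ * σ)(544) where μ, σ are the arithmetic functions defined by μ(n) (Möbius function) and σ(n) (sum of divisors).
(μ * σ)(544) = 544

Divisors of 544: [1, 2, 4, 8, 16, 17, 32, 34, 68, 136, 272, 544]. For each d | 544:
  d = 1: μ(1) · σ(544/1) = 1 · 1134 = 1134
  d = 2: μ(2) · σ(544/2) = -1 · 558 = -558
  d = 4: μ(4) · σ(544/4) = 0 · 270 = 0
  d = 8: μ(8) · σ(544/8) = 0 · 126 = 0
  d = 16: μ(16) · σ(544/16) = 0 · 54 = 0
  d = 17: μ(17) · σ(544/17) = -1 · 63 = -63
  d = 32: μ(32) · σ(544/32) = 0 · 18 = 0
  d = 34: μ(34) · σ(544/34) = 1 · 31 = 31
  d = 68: μ(68) · σ(544/68) = 0 · 15 = 0
  d = 136: μ(136) · σ(544/136) = 0 · 7 = 0
  d = 272: μ(272) · σ(544/272) = 0 · 3 = 0
  d = 544: μ(544) · σ(544/544) = 0 · 1 = 0
Summing: (μ * σ)(544) = 1134 + -558 + 0 + 0 + 0 + -63 + 0 + 31 + 0 + 0 + 0 + 0 = 544.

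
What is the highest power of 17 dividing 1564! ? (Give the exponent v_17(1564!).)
v_17(1564!) = 97

Legendre's formula: v_p(n!) = Σ_{k ≥ 1} ⌊n / p^k⌋. For p = 17, n = 1564, the terms are:
  ⌊1564/17^1⌋ = ⌊1564/17⌋ = 92
  ⌊1564/17^2⌋ = ⌊1564/289⌋ = 5
(the next term ⌊1564/17^3⌋ = 0, terminating the sum). Summing: v_17(1564!) = 92 + 5 = 97.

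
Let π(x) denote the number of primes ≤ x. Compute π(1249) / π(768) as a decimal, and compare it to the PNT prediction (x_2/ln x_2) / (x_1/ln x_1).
π(1249)/π(768) = 204/135 ≈ 1.5111;  PNT prediction ≈ 1.5154.

π(768) = 135 and π(1249) = 204, so π(1249)/π(768) ≈ 1.5111. The PNT-predicted ratio is (1249/ln(1249)) / (768/ln(768)) ≈ 1.5154. The two agree to within a few percent, as expected.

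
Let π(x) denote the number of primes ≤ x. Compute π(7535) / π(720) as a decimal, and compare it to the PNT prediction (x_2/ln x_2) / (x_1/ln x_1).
π(7535)/π(720) = 954/128 ≈ 7.4531;  PNT prediction ≈ 7.7127.

π(720) = 128 and π(7535) = 954, so π(7535)/π(720) ≈ 7.4531. The PNT-predicted ratio is (7535/ln(7535)) / (720/ln(720)) ≈ 7.7127. The two agree to within a few percent, as expected.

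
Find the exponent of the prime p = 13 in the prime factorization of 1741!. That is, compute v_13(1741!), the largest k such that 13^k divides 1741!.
v_13(1741!) = 143

Legendre's formula: v_p(n!) = Σ_{k ≥ 1} ⌊n / p^k⌋. For p = 13, n = 1741, the terms are:
  ⌊1741/13^1⌋ = ⌊1741/13⌋ = 133
  ⌊1741/13^2⌋ = ⌊1741/169⌋ = 10
(the next term ⌊1741/13^3⌋ = 0, terminating the sum). Summing: v_13(1741!) = 133 + 10 = 143.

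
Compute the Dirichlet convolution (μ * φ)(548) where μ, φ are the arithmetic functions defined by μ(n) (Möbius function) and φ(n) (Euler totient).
(μ * φ)(548) = 135

Divisors of 548: [1, 2, 4, 137, 274, 548]. For each d | 548:
  d = 1: μ(1) · φ(548/1) = 1 · 272 = 272
  d = 2: μ(2) · φ(548/2) = -1 · 136 = -136
  d = 4: μ(4) · φ(548/4) = 0 · 136 = 0
  d = 137: μ(137) · φ(548/137) = -1 · 2 = -2
  d = 274: μ(274) · φ(548/274) = 1 · 1 = 1
  d = 548: μ(548) · φ(548/548) = 0 · 1 = 0
Summing: (μ * φ)(548) = 272 + -136 + 0 + -2 + 1 + 0 = 135.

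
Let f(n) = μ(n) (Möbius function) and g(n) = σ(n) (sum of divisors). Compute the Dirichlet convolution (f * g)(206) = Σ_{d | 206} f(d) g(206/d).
(μ * σ)(206) = 206

Divisors of 206: [1, 2, 103, 206]. For each d | 206:
  d = 1: μ(1) · σ(206/1) = 1 · 312 = 312
  d = 2: μ(2) · σ(206/2) = -1 · 104 = -104
  d = 103: μ(103) · σ(206/103) = -1 · 3 = -3
  d = 206: μ(206) · σ(206/206) = 1 · 1 = 1
Summing: (μ * σ)(206) = 312 + -104 + -3 + 1 = 206.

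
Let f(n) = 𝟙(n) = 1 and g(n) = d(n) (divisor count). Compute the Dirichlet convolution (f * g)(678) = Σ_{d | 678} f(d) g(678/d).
(𝟙 * d)(678) = 27

Divisors of 678: [1, 2, 3, 6, 113, 226, 339, 678]. For each d | 678:
  d = 1: 𝟙(1) · d(678/1) = 1 · 8 = 8
  d = 2: 𝟙(2) · d(678/2) = 1 · 4 = 4
  d = 3: 𝟙(3) · d(678/3) = 1 · 4 = 4
  d = 6: 𝟙(6) · d(678/6) = 1 · 2 = 2
  d = 113: 𝟙(113) · d(678/113) = 1 · 4 = 4
  d = 226: 𝟙(226) · d(678/226) = 1 · 2 = 2
  d = 339: 𝟙(339) · d(678/339) = 1 · 2 = 2
  d = 678: 𝟙(678) · d(678/678) = 1 · 1 = 1
Summing: (𝟙 * d)(678) = 8 + 4 + 4 + 2 + 4 + 2 + 2 + 1 = 27.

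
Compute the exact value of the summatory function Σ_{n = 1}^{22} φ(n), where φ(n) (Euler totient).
Σ_{n ≤ 22} φ(n) = 150

Compute φ(n) for each 1 ≤ n ≤ 22: φ(1) = 1, φ(2) = 1, φ(3) = 2, φ(4) = 2, φ(5) = 4, φ(6) = 2, φ(7) = 6, φ(8) = 4, φ(9) = 6, φ(10) = 4, φ(11) = 10, φ(12) = 4, φ(13) = 12, φ(14) = 6, φ(15) = 8, φ(16) = 8, φ(17) = 16, φ(18) = 6, φ(19) = 18, φ(20) = 8, φ(21) = 12, φ(22) = 10. Summing all 22 values: 150. (Average order: Σ_{n ≤ x} φ(n) ~ (3/π²) x². For x = 22, (3/π²)·22² ≈ 147.12.)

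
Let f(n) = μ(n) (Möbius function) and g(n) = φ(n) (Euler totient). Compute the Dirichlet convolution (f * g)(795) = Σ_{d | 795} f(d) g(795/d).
(μ * φ)(795) = 153

Divisors of 795: [1, 3, 5, 15, 53, 159, 265, 795]. For each d | 795:
  d = 1: μ(1) · φ(795/1) = 1 · 416 = 416
  d = 3: μ(3) · φ(795/3) = -1 · 208 = -208
  d = 5: μ(5) · φ(795/5) = -1 · 104 = -104
  d = 15: μ(15) · φ(795/15) = 1 · 52 = 52
  d = 53: μ(53) · φ(795/53) = -1 · 8 = -8
  d = 159: μ(159) · φ(795/159) = 1 · 4 = 4
  d = 265: μ(265) · φ(795/265) = 1 · 2 = 2
  d = 795: μ(795) · φ(795/795) = -1 · 1 = -1
Summing: (μ * φ)(795) = 416 + -208 + -104 + 52 + -8 + 4 + 2 + -1 = 153.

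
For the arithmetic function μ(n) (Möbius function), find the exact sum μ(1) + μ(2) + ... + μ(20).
Σ_{n ≤ 20} μ(n) = -3

Compute μ(n) for each 1 ≤ n ≤ 20: μ(1) = 1, μ(2) = -1, μ(3) = -1, μ(4) = 0, μ(5) = -1, μ(6) = 1, μ(7) = -1, μ(8) = 0, μ(9) = 0, μ(10) = 1, μ(11) = -1, μ(12) = 0, μ(13) = -1, μ(14) = 1, μ(15) = 1, μ(16) = 0, μ(17) = -1, μ(18) = 0, μ(19) = -1, μ(20) = 0. Summing all 20 values: -3. (Mertens function M(x) = Σ_{n ≤ x} μ(n); on average M(x) should be small (PNT ⟺ M(x) = o(x)).)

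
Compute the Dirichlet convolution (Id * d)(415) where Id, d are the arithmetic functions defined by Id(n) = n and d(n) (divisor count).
(Id * d)(415) = 595

Divisors of 415: [1, 5, 83, 415]. For each d | 415:
  d = 1: Id(1) · d(415/1) = 1 · 4 = 4
  d = 5: Id(5) · d(415/5) = 5 · 2 = 10
  d = 83: Id(83) · d(415/83) = 83 · 2 = 166
  d = 415: Id(415) · d(415/415) = 415 · 1 = 415
Summing: (Id * d)(415) = 4 + 10 + 166 + 415 = 595.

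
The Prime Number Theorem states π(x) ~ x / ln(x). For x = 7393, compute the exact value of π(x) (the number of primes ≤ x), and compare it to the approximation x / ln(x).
π(7393) = 939;  x/ln(x) ≈ 829.90;  relative error ≈ 11.62%.

Directly count primes up to 7393: π(7393) = 939. The PNT approximation gives 7393/ln(7393) ≈ 7393/8.90829 ≈ 829.90. Relative error (π(x) − x/ln(x)) / π(x) ≈ 11.62%; the approximation is known to undercount slightly (Li(x) is a better estimate).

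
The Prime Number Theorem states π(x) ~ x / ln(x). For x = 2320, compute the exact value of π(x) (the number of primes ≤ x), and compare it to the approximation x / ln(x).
π(2320) = 344;  x/ln(x) ≈ 299.38;  relative error ≈ 12.97%.

Directly count primes up to 2320: π(2320) = 344. The PNT approximation gives 2320/ln(2320) ≈ 2320/7.74932 ≈ 299.38. Relative error (π(x) − x/ln(x)) / π(x) ≈ 12.97%; the approximation is known to undercount slightly (Li(x) is a better estimate).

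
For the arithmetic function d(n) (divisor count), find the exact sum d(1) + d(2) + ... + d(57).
Σ_{n ≤ 57} d(n) = 243

Compute d(n) for each 1 ≤ n ≤ 57: d(1) = 1, d(2) = 2, d(3) = 2, d(4) = 3, d(5) = 2, d(6) = 4, d(7) = 2, d(8) = 4, d(9) = 3, d(10) = 4, d(11) = 2, d(12) = 6, d(13) = 2, d(14) = 4, d(15) = 4, d(16) = 5, d(17) = 2, d(18) = 6, d(19) = 2, d(20) = 6, d(21) = 4, d(22) = 4, d(23) = 2, d(24) = 8, d(25) = 3, d(26) = 4, d(27) = 4, d(28) = 6, d(29) = 2, d(30) = 8, d(31) = 2, d(32) = 6, d(33) = 4, d(34) = 4, d(35) = 4, d(36) = 9, d(37) = 2, d(38) = 4, d(39) = 4, d(40) = 8, d(41) = 2, d(42) = 8, d(43) = 2, d(44) = 6, d(45) = 6, d(46) = 4, d(47) = 2, d(48) = 10, d(49) = 3, d(50) = 6, d(51) = 4, d(52) = 6, d(53) = 2, d(54) = 8, d(55) = 4, d(56) = 8, d(57) = 4. Summing all 57 values: 243. (Dirichlet's divisor formula: Σ_{n ≤ x} d(n) = x ln(x) + (2γ − 1) x + O(√x). For x = 57, the asymptotic estimate is ≈ 239.26.)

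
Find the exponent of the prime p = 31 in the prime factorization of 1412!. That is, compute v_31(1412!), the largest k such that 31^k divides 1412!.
v_31(1412!) = 46

Legendre's formula: v_p(n!) = Σ_{k ≥ 1} ⌊n / p^k⌋. For p = 31, n = 1412, the terms are:
  ⌊1412/31^1⌋ = ⌊1412/31⌋ = 45
  ⌊1412/31^2⌋ = ⌊1412/961⌋ = 1
(the next term ⌊1412/31^3⌋ = 0, terminating the sum). Summing: v_31(1412!) = 45 + 1 = 46.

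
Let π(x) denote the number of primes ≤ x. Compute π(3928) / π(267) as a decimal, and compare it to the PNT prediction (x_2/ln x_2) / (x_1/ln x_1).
π(3928)/π(267) = 544/56 ≈ 9.7143;  PNT prediction ≈ 9.9322.

π(267) = 56 and π(3928) = 544, so π(3928)/π(267) ≈ 9.7143. The PNT-predicted ratio is (3928/ln(3928)) / (267/ln(267)) ≈ 9.9322. The two agree to within a few percent, as expected.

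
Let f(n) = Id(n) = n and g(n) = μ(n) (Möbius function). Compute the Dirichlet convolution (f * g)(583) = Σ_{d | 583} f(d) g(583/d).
(Id * μ)(583) = 520

Divisors of 583: [1, 11, 53, 583]. For each d | 583:
  d = 1: Id(1) · μ(583/1) = 1 · 1 = 1
  d = 11: Id(11) · μ(583/11) = 11 · -1 = -11
  d = 53: Id(53) · μ(583/53) = 53 · -1 = -53
  d = 583: Id(583) · μ(583/583) = 583 · 1 = 583
Summing: (Id * μ)(583) = 1 + -11 + -53 + 583 = 520.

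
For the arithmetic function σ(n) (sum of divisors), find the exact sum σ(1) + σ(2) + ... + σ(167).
Σ_{n ≤ 167} σ(n) = 22875

Compute σ(n) for each 1 ≤ n ≤ 167: σ(1) = 1, σ(2) = 3, σ(3) = 4, σ(4) = 7, σ(5) = 6, σ(6) = 12, σ(7) = 8, σ(8) = 15, σ(9) = 13, σ(10) = 18, σ(11) = 12, σ(12) = 28, σ(13) = 14, σ(14) = 24, σ(15) = 24, σ(16) = 31, σ(17) = 18, σ(18) = 39, σ(19) = 20, σ(20) = 42, σ(21) = 32, σ(22) = 36, σ(23) = 24, σ(24) = 60, σ(25) = 31, σ(26) = 42, σ(27) = 40, σ(28) = 56, σ(29) = 30, σ(30) = 72, σ(31) = 32, σ(32) = 63, σ(33) = 48, σ(34) = 54, σ(35) = 48, σ(36) = 91, σ(37) = 38, σ(38) = 60, σ(39) = 56, σ(40) = 90, σ(41) = 42, σ(42) = 96, σ(43) = 44, σ(44) = 84, σ(45) = 78, σ(46) = 72, σ(47) = 48, σ(48) = 124, σ(49) = 57, σ(50) = 93, σ(51) = 72, σ(52) = 98, σ(53) = 54, σ(54) = 120, σ(55) = 72, σ(56) = 120, σ(57) = 80, σ(58) = 90, σ(59) = 60, σ(60) = 168, σ(61) = 62, σ(62) = 96, σ(63) = 104, σ(64) = 127, σ(65) = 84, σ(66) = 144, σ(67) = 68, σ(68) = 126, σ(69) = 96, σ(70) = 144, σ(71) = 72, σ(72) = 195, σ(73) = 74, σ(74) = 114, σ(75) = 124, σ(76) = 140, σ(77) = 96, σ(78) = 168, σ(79) = 80, σ(80) = 186, σ(81) = 121, σ(82) = 126, σ(83) = 84, σ(84) = 224, σ(85) = 108, σ(86) = 132, σ(87) = 120, σ(88) = 180, σ(89) = 90, σ(90) = 234, σ(91) = 112, σ(92) = 168, σ(93) = 128, σ(94) = 144, σ(95) = 120, σ(96) = 252, σ(97) = 98, σ(98) = 171, σ(99) = 156, σ(100) = 217, σ(101) = 102, σ(102) = 216, σ(103) = 104, σ(104) = 210, σ(105) = 192, σ(106) = 162, σ(107) = 108, σ(108) = 280, σ(109) = 110, σ(110) = 216, σ(111) = 152, σ(112) = 248, σ(113) = 114, σ(114) = 240, σ(115) = 144, σ(116) = 210, σ(117) = 182, σ(118) = 180, σ(119) = 144, σ(120) = 360, σ(121) = 133, σ(122) = 186, σ(123) = 168, σ(124) = 224, σ(125) = 156, σ(126) = 312, σ(127) = 128, σ(128) = 255, σ(129) = 176, σ(130) = 252, σ(131) = 132, σ(132) = 336, σ(133) = 160, σ(134) = 204, σ(135) = 240, σ(136) = 270, σ(137) = 138, σ(138) = 288, σ(139) = 140, σ(140) = 336, σ(141) = 192, σ(142) = 216, σ(143) = 168, σ(144) = 403, σ(145) = 180, σ(146) = 222, σ(147) = 228, σ(148) = 266, σ(149) = 150, σ(150) = 372, σ(151) = 152, σ(152) = 300, σ(153) = 234, σ(154) = 288, σ(155) = 192, σ(156) = 392, σ(157) = 158, σ(158) = 240, σ(159) = 216, σ(160) = 378, σ(161) = 192, σ(162) = 363, σ(163) = 164, σ(164) = 294, σ(165) = 288, σ(166) = 252, σ(167) = 168. Summing all 167 values: 22875. (Average order: Σ_{n ≤ x} σ(n) ~ (π²/12) x². For x = 167, (π²/12)·167² ≈ 22937.78.)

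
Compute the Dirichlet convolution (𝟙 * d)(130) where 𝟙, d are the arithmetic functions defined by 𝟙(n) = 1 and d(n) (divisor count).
(𝟙 * d)(130) = 27

Divisors of 130: [1, 2, 5, 10, 13, 26, 65, 130]. For each d | 130:
  d = 1: 𝟙(1) · d(130/1) = 1 · 8 = 8
  d = 2: 𝟙(2) · d(130/2) = 1 · 4 = 4
  d = 5: 𝟙(5) · d(130/5) = 1 · 4 = 4
  d = 10: 𝟙(10) · d(130/10) = 1 · 2 = 2
  d = 13: 𝟙(13) · d(130/13) = 1 · 4 = 4
  d = 26: 𝟙(26) · d(130/26) = 1 · 2 = 2
  d = 65: 𝟙(65) · d(130/65) = 1 · 2 = 2
  d = 130: 𝟙(130) · d(130/130) = 1 · 1 = 1
Summing: (𝟙 * d)(130) = 8 + 4 + 4 + 2 + 4 + 2 + 2 + 1 = 27.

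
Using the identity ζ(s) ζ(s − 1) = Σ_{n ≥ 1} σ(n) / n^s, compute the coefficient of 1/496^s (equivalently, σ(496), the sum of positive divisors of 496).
σ(496) = 992

In the product (Σ m^0/m^s)(Σ k / k^s) = Σ (Σ_{d | n} d) / n^s, the coefficient of 1/n^s is σ(n) = Σ_{d | n} d. For n = 496, divisors are [1, 2, 4, 8, 16, 31, 62, 124, 248, 496]; summing: σ(496) = 992.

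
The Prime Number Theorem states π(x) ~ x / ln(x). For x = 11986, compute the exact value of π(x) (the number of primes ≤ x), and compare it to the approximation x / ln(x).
π(11986) = 1437;  x/ln(x) ≈ 1276.26;  relative error ≈ 11.19%.

Directly count primes up to 11986: π(11986) = 1437. The PNT approximation gives 11986/ln(11986) ≈ 11986/9.39149 ≈ 1276.26. Relative error (π(x) − x/ln(x)) / π(x) ≈ 11.19%; the approximation is known to undercount slightly (Li(x) is a better estimate).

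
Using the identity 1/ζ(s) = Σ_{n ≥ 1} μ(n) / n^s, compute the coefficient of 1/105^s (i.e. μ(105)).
μ(105) = -1

Factor n = 105 = 3 · 5 · 7. μ(n) = 0 if any exponent ≥ 2 (not squarefree); otherwise μ(n) = (−1)^{ω(n)} where ω(n) is the number of distinct prime factors. Applying: μ(105) = -1.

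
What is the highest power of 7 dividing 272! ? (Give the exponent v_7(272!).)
v_7(272!) = 43

Legendre's formula: v_p(n!) = Σ_{k ≥ 1} ⌊n / p^k⌋. For p = 7, n = 272, the terms are:
  ⌊272/7^1⌋ = ⌊272/7⌋ = 38
  ⌊272/7^2⌋ = ⌊272/49⌋ = 5
(the next term ⌊272/7^3⌋ = 0, terminating the sum). Summing: v_7(272!) = 38 + 5 = 43.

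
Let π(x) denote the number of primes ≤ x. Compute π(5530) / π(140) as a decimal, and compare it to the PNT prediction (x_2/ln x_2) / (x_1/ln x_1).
π(5530)/π(140) = 731/34 ≈ 21.5000;  PNT prediction ≈ 22.6498.

π(140) = 34 and π(5530) = 731, so π(5530)/π(140) ≈ 21.5000. The PNT-predicted ratio is (5530/ln(5530)) / (140/ln(140)) ≈ 22.6498. The two agree to within a few percent, as expected.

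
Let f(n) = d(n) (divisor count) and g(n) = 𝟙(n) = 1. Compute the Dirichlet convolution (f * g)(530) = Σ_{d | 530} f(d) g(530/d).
(d * 𝟙)(530) = 27

Divisors of 530: [1, 2, 5, 10, 53, 106, 265, 530]. For each d | 530:
  d = 1: d(1) · 𝟙(530/1) = 1 · 1 = 1
  d = 2: d(2) · 𝟙(530/2) = 2 · 1 = 2
  d = 5: d(5) · 𝟙(530/5) = 2 · 1 = 2
  d = 10: d(10) · 𝟙(530/10) = 4 · 1 = 4
  d = 53: d(53) · 𝟙(530/53) = 2 · 1 = 2
  d = 106: d(106) · 𝟙(530/106) = 4 · 1 = 4
  d = 265: d(265) · 𝟙(530/265) = 4 · 1 = 4
  d = 530: d(530) · 𝟙(530/530) = 8 · 1 = 8
Summing: (d * 𝟙)(530) = 1 + 2 + 2 + 4 + 2 + 4 + 4 + 8 = 27.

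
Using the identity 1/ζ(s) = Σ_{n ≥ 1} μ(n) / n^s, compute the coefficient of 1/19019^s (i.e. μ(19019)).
μ(19019) = 1

Factor n = 19019 = 7 · 11 · 13 · 19. μ(n) = 0 if any exponent ≥ 2 (not squarefree); otherwise μ(n) = (−1)^{ω(n)} where ω(n) is the number of distinct prime factors. Applying: μ(19019) = 1.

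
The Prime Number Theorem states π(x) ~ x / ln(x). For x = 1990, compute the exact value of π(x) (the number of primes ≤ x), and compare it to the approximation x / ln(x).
π(1990) = 300;  x/ln(x) ≈ 261.98;  relative error ≈ 12.67%.

Directly count primes up to 1990: π(1990) = 300. The PNT approximation gives 1990/ln(1990) ≈ 1990/7.59589 ≈ 261.98. Relative error (π(x) − x/ln(x)) / π(x) ≈ 12.67%; the approximation is known to undercount slightly (Li(x) is a better estimate).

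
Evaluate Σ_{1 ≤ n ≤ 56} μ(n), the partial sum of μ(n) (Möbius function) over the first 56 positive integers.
Σ_{n ≤ 56} μ(n) = -2

Compute μ(n) for each 1 ≤ n ≤ 56: μ(1) = 1, μ(2) = -1, μ(3) = -1, μ(4) = 0, μ(5) = -1, μ(6) = 1, μ(7) = -1, μ(8) = 0, μ(9) = 0, μ(10) = 1, μ(11) = -1, μ(12) = 0, μ(13) = -1, μ(14) = 1, μ(15) = 1, μ(16) = 0, μ(17) = -1, μ(18) = 0, μ(19) = -1, μ(20) = 0, μ(21) = 1, μ(22) = 1, μ(23) = -1, μ(24) = 0, μ(25) = 0, μ(26) = 1, μ(27) = 0, μ(28) = 0, μ(29) = -1, μ(30) = -1, μ(31) = -1, μ(32) = 0, μ(33) = 1, μ(34) = 1, μ(35) = 1, μ(36) = 0, μ(37) = -1, μ(38) = 1, μ(39) = 1, μ(40) = 0, μ(41) = -1, μ(42) = -1, μ(43) = -1, μ(44) = 0, μ(45) = 0, μ(46) = 1, μ(47) = -1, μ(48) = 0, μ(49) = 0, μ(50) = 0, μ(51) = 1, μ(52) = 0, μ(53) = -1, μ(54) = 0, μ(55) = 1, μ(56) = 0. Summing all 56 values: -2. (Mertens function M(x) = Σ_{n ≤ x} μ(n); on average M(x) should be small (PNT ⟺ M(x) = o(x)).)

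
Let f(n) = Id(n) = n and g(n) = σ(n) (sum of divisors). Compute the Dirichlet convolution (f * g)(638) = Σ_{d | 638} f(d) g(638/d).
(Id * σ)(638) = 6785

Divisors of 638: [1, 2, 11, 22, 29, 58, 319, 638]. For each d | 638:
  d = 1: Id(1) · σ(638/1) = 1 · 1080 = 1080
  d = 2: Id(2) · σ(638/2) = 2 · 360 = 720
  d = 11: Id(11) · σ(638/11) = 11 · 90 = 990
  d = 22: Id(22) · σ(638/22) = 22 · 30 = 660
  d = 29: Id(29) · σ(638/29) = 29 · 36 = 1044
  d = 58: Id(58) · σ(638/58) = 58 · 12 = 696
  d = 319: Id(319) · σ(638/319) = 319 · 3 = 957
  d = 638: Id(638) · σ(638/638) = 638 · 1 = 638
Summing: (Id * σ)(638) = 1080 + 720 + 990 + 660 + 1044 + 696 + 957 + 638 = 6785.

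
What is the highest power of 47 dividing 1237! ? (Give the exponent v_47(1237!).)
v_47(1237!) = 26

Legendre's formula: v_p(n!) = Σ_{k ≥ 1} ⌊n / p^k⌋. For p = 47, n = 1237, the terms are:
  ⌊1237/47^1⌋ = ⌊1237/47⌋ = 26
(the next term ⌊1237/47^2⌋ = 0, terminating the sum). Summing: v_47(1237!) = 26 = 26.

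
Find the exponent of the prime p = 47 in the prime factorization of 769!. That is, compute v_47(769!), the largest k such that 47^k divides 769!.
v_47(769!) = 16

Legendre's formula: v_p(n!) = Σ_{k ≥ 1} ⌊n / p^k⌋. For p = 47, n = 769, the terms are:
  ⌊769/47^1⌋ = ⌊769/47⌋ = 16
(the next term ⌊769/47^2⌋ = 0, terminating the sum). Summing: v_47(769!) = 16 = 16.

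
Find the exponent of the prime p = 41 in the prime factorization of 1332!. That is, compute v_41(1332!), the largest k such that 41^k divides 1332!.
v_41(1332!) = 32

Legendre's formula: v_p(n!) = Σ_{k ≥ 1} ⌊n / p^k⌋. For p = 41, n = 1332, the terms are:
  ⌊1332/41^1⌋ = ⌊1332/41⌋ = 32
(the next term ⌊1332/41^2⌋ = 0, terminating the sum). Summing: v_41(1332!) = 32 = 32.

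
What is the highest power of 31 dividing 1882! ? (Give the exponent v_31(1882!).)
v_31(1882!) = 61

Legendre's formula: v_p(n!) = Σ_{k ≥ 1} ⌊n / p^k⌋. For p = 31, n = 1882, the terms are:
  ⌊1882/31^1⌋ = ⌊1882/31⌋ = 60
  ⌊1882/31^2⌋ = ⌊1882/961⌋ = 1
(the next term ⌊1882/31^3⌋ = 0, terminating the sum). Summing: v_31(1882!) = 60 + 1 = 61.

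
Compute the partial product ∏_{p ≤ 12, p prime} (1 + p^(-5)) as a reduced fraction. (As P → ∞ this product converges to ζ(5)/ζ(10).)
∏ = 651742119928/629159540625

The primes p ≤ 12 are [2, 3, 5, 7, 11]. For each, (1 + 1/p^5) = (p^5 + 1)/p^5. Multiplying these fractions over p ∈ [2, 3, 5, 7, 11] gives 651742119928/629159540625. (In the limit P → ∞ this tends to ζ(5)/ζ(10).)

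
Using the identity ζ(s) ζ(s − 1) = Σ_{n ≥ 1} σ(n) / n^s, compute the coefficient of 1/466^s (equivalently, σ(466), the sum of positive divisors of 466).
σ(466) = 702

In the product (Σ m^0/m^s)(Σ k / k^s) = Σ (Σ_{d | n} d) / n^s, the coefficient of 1/n^s is σ(n) = Σ_{d | n} d. For n = 466, divisors are [1, 2, 233, 466]; summing: σ(466) = 702.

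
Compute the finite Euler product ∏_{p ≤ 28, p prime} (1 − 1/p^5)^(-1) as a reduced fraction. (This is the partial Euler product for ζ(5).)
∏ = 582482264223124461788463317320875/561738592476112179351889397970176

The primes p ≤ 28 are [2, 3, 5, 7, 11, 13, 17, 19, 23]. For each prime, (1 − 1/p^5)^(-1) = p^5 / (p^5 − 1). The product is (1 − 1/2^5)^(-1), (1 − 1/3^5)^(-1), (1 − 1/5^5)^(-1), (1 − 1/7^5)^(-1), (1 − 1/11^5)^(-1), (1 − 1/13^5)^(-1), (1 − 1/17^5)^(-1), (1 − 1/19^5)^(-1), (1 − 1/23^5)^(-1) = ∏ p^5 / (p^5 − 1) = 582482264223124461788463317320875/561738592476112179351889397970176.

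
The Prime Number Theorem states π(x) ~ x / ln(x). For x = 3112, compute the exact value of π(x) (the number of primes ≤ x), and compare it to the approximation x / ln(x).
π(3112) = 443;  x/ln(x) ≈ 386.92;  relative error ≈ 12.66%.

Directly count primes up to 3112: π(3112) = 443. The PNT approximation gives 3112/ln(3112) ≈ 3112/8.04302 ≈ 386.92. Relative error (π(x) − x/ln(x)) / π(x) ≈ 12.66%; the approximation is known to undercount slightly (Li(x) is a better estimate).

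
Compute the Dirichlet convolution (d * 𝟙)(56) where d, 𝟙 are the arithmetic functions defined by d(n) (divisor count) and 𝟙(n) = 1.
(d * 𝟙)(56) = 30

Divisors of 56: [1, 2, 4, 7, 8, 14, 28, 56]. For each d | 56:
  d = 1: d(1) · 𝟙(56/1) = 1 · 1 = 1
  d = 2: d(2) · 𝟙(56/2) = 2 · 1 = 2
  d = 4: d(4) · 𝟙(56/4) = 3 · 1 = 3
  d = 7: d(7) · 𝟙(56/7) = 2 · 1 = 2
  d = 8: d(8) · 𝟙(56/8) = 4 · 1 = 4
  d = 14: d(14) · 𝟙(56/14) = 4 · 1 = 4
  d = 28: d(28) · 𝟙(56/28) = 6 · 1 = 6
  d = 56: d(56) · 𝟙(56/56) = 8 · 1 = 8
Summing: (d * 𝟙)(56) = 1 + 2 + 3 + 2 + 4 + 4 + 6 + 8 = 30.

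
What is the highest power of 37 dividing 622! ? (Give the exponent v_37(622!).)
v_37(622!) = 16

Legendre's formula: v_p(n!) = Σ_{k ≥ 1} ⌊n / p^k⌋. For p = 37, n = 622, the terms are:
  ⌊622/37^1⌋ = ⌊622/37⌋ = 16
(the next term ⌊622/37^2⌋ = 0, terminating the sum). Summing: v_37(622!) = 16 = 16.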